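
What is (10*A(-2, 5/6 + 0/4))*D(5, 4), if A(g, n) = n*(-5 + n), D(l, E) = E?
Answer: -1250/9 ≈ -138.89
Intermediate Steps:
(10*A(-2, 5/6 + 0/4))*D(5, 4) = (10*((5/6 + 0/4)*(-5 + (5/6 + 0/4))))*4 = (10*((5*(⅙) + 0*(¼))*(-5 + (5*(⅙) + 0*(¼)))))*4 = (10*((⅚ + 0)*(-5 + (⅚ + 0))))*4 = (10*(5*(-5 + ⅚)/6))*4 = (10*((⅚)*(-25/6)))*4 = (10*(-125/36))*4 = -625/18*4 = -1250/9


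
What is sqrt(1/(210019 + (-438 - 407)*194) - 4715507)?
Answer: I*sqrt(123662478207418)/5121 ≈ 2171.5*I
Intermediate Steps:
sqrt(1/(210019 + (-438 - 407)*194) - 4715507) = sqrt(1/(210019 - 845*194) - 4715507) = sqrt(1/(210019 - 163930) - 4715507) = sqrt(1/46089 - 4715507) = sqrt(-217333002122/46089) = I*sqrt(123662478207418)/5121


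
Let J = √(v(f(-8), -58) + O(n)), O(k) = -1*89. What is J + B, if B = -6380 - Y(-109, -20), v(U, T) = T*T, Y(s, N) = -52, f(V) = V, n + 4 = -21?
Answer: -6328 + 5*√131 ≈ -6270.8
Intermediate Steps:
n = -25 (n = -4 - 21 = -25)
v(U, T) = T²
O(k) = -89
J = 5*√131 (J = √((-58)² - 89) = √(3364 - 89) = √3275 = 5*√131 ≈ 57.228)
B = -6328 (B = -6380 - 1*(-52) = -6380 + 52 = -6328)
J + B = 5*√131 - 6328 = -6328 + 5*√131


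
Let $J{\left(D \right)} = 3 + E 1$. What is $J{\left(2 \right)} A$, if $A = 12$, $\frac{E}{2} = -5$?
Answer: $-84$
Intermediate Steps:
$E = -10$ ($E = 2 \left(-5\right) = -10$)
$J{\left(D \right)} = -7$ ($J{\left(D \right)} = 3 - 10 = -7$)
$J{\left(2 \right)} A = \left(-7\right) 12 = -84$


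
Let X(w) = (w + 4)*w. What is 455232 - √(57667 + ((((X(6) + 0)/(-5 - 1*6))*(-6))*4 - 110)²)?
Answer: 455232 - √7030607/11 ≈ 4.5499e+5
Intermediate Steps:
X(w) = w*(4 + w) (X(w) = (4 + w)*w = w*(4 + w))
455232 - √(57667 + ((((X(6) + 0)/(-5 - 1*6))*(-6))*4 - 110)²) = 455232 - √(57667 + ((((6*(4 + 6) + 0)/(-5 - 1*6))*(-6))*4 - 110)²) = 455232 - √(57667 + ((((6*10 + 0)/(-5 - 6))*(-6))*4 - 110)²) = 455232 - √(57667 + ((((60 + 0)/(-11))*(-6))*4 - 110)²) = 455232 - √(57667 + (((60*(-1/11))*(-6))*4 - 110)²) = 455232 - √(57667 + (-60/11*(-6)*4 - 110)²) = 455232 - √(57667 + ((360/11)*4 - 110)²) = 455232 - √(57667 + (1440/11 - 110)²) = 455232 - √(57667 + (230/11)²) = 455232 - √(57667 + 52900/121) = 455232 - √(7030607/121) = 455232 - √7030607/11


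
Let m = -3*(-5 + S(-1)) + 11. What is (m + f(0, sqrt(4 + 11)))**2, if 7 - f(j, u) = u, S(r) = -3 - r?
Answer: (39 - sqrt(15))**2 ≈ 1233.9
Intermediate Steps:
f(j, u) = 7 - u
m = 32 (m = -3*(-5 + (-3 - 1*(-1))) + 11 = -3*(-5 + (-3 + 1)) + 11 = -3*(-5 - 2) + 11 = -3*(-7) + 11 = 21 + 11 = 32)
(m + f(0, sqrt(4 + 11)))**2 = (32 + (7 - sqrt(4 + 11)))**2 = (32 + (7 - sqrt(15)))**2 = (39 - sqrt(15))**2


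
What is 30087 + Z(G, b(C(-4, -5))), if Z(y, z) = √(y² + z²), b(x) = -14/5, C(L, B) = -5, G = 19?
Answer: 30087 + √9221/5 ≈ 30106.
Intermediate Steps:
b(x) = -14/5 (b(x) = -14*⅕ = -14/5)
30087 + Z(G, b(C(-4, -5))) = 30087 + √(19² + (-14/5)²) = 30087 + √(361 + 196/25) = 30087 + √(9221/25) = 30087 + √9221/5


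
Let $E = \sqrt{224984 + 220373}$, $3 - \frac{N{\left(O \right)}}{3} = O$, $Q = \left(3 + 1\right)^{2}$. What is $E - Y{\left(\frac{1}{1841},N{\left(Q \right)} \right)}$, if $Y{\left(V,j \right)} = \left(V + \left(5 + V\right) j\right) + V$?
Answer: $\frac{359032}{1841} + \sqrt{445357} \approx 862.37$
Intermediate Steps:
$Q = 16$ ($Q = 4^{2} = 16$)
$N{\left(O \right)} = 9 - 3 O$
$E = \sqrt{445357} \approx 667.35$
$Y{\left(V,j \right)} = 2 V + j \left(5 + V\right)$ ($Y{\left(V,j \right)} = \left(V + j \left(5 + V\right)\right) + V = 2 V + j \left(5 + V\right)$)
$E - Y{\left(\frac{1}{1841},N{\left(Q \right)} \right)} = \sqrt{445357} - \left(\frac{2}{1841} + 5 \left(9 - 48\right) + \frac{9 - 48}{1841}\right) = \sqrt{445357} - \left(2 \cdot \frac{1}{1841} + 5 \left(9 - 48\right) + \frac{9 - 48}{1841}\right) = \sqrt{445357} - \left(\frac{2}{1841} + 5 \left(-39\right) + \frac{1}{1841} \left(-39\right)\right) = \sqrt{445357} - \left(\frac{2}{1841} - 195 - \frac{39}{1841}\right) = \sqrt{445357} - - \frac{359032}{1841} = \sqrt{445357} + \frac{359032}{1841} = \frac{359032}{1841} + \sqrt{445357}$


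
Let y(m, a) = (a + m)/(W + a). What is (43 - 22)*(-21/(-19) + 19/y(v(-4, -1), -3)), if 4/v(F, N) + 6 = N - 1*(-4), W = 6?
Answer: -62496/247 ≈ -253.02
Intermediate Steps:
v(F, N) = 4/(-2 + N) (v(F, N) = 4/(-6 + (N - 1*(-4))) = 4/(-6 + (N + 4)) = 4/(-6 + (4 + N)) = 4/(-2 + N))
y(m, a) = (a + m)/(6 + a)
(43 - 22)*(-21/(-19) + 19/y(v(-4, -1), -3)) = (43 - 22)*(-21/(-19) + 19/(((-3 + 4/(-2 - 1))/(6 - 3)))) = 21*(-21*(-1/19) + 19/(((-3 + 4/(-3))/3))) = 21*(21/19 + 19/(((-3 + 4*(-1/3))/3))) = 21*(21/19 + 19/(((-3 - 4/3)/3))) = 21*(21/19 + 19/(((1/3)*(-13/3)))) = 21*(21/19 + 19/(-13/9)) = 21*(21/19 + 19*(-9/13)) = 21*(21/19 - 171/13) = 21*(-2976/247) = -62496/247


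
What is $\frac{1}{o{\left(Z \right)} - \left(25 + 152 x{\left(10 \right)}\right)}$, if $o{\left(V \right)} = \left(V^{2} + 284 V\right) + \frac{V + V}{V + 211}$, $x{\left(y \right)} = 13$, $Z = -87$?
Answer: $- \frac{62}{1186767} \approx -5.2243 \cdot 10^{-5}$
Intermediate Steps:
$o{\left(V \right)} = V^{2} + 284 V + \frac{2 V}{211 + V}$ ($o{\left(V \right)} = \left(V^{2} + 284 V\right) + \frac{2 V}{211 + V} = V^{2} + 284 V + \frac{2 V}{211 + V}$)
$\frac{1}{o{\left(Z \right)} - \left(25 + 152 x{\left(10 \right)}\right)} = \frac{1}{- \frac{87 \left(59926 + \left(-87\right)^{2} + 495 \left(-87\right)\right)}{211 - 87} - 2001} = \frac{1}{- \frac{87 \left(59926 + 7569 - 43065\right)}{124} - 2001} = \frac{1}{\left(-87\right) \frac{1}{124} \cdot 24430 - 2001} = \frac{1}{- \frac{1062705}{62} - 2001} = \frac{1}{- \frac{1186767}{62}} = - \frac{62}{1186767}$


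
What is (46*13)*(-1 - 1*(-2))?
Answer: 598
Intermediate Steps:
(46*13)*(-1 - 1*(-2)) = 598*(-1 + 2) = 598*1 = 598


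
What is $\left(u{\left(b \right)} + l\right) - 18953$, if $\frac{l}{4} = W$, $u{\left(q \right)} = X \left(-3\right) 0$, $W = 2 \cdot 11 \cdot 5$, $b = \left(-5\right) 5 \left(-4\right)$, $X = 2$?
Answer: $-18513$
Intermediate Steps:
$b = 100$ ($b = \left(-25\right) \left(-4\right) = 100$)
$W = 110$ ($W = 22 \cdot 5 = 110$)
$u{\left(q \right)} = 0$ ($u{\left(q \right)} = 2 \left(-3\right) 0 = \left(-6\right) 0 = 0$)
$l = 440$ ($l = 4 \cdot 110 = 440$)
$\left(u{\left(b \right)} + l\right) - 18953 = \left(0 + 440\right) - 18953 = 440 - 18953 = -18513$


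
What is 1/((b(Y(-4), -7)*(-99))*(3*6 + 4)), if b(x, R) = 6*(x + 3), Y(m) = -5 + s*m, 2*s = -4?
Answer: -1/78408 ≈ -1.2754e-5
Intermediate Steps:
s = -2 (s = (½)*(-4) = -2)
Y(m) = -5 - 2*m
b(x, R) = 18 + 6*x (b(x, R) = 6*(3 + x) = 18 + 6*x)
1/((b(Y(-4), -7)*(-99))*(3*6 + 4)) = 1/(((18 + 6*(-5 - 2*(-4)))*(-99))*(3*6 + 4)) = 1/(((18 + 6*(-5 + 8))*(-99))*(18 + 4)) = 1/(((18 + 6*3)*(-99))*22) = 1/(((18 + 18)*(-99))*22) = 1/((36*(-99))*22) = 1/(-3564*22) = 1/(-78408) = -1/78408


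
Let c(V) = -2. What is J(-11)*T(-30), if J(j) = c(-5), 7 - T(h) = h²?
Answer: 1786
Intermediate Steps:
T(h) = 7 - h²
J(j) = -2
J(-11)*T(-30) = -2*(7 - 1*(-30)²) = -2*(7 - 1*900) = -2*(7 - 900) = -2*(-893) = 1786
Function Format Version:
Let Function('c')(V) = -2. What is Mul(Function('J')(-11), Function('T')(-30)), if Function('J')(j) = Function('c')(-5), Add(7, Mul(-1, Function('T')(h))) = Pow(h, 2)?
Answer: 1786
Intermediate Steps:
Function('T')(h) = Add(7, Mul(-1, Pow(h, 2)))
Function('J')(j) = -2
Mul(Function('J')(-11), Function('T')(-30)) = Mul(-2, Add(7, Mul(-1, Pow(-30, 2)))) = Mul(-2, Add(7, Mul(-1, 900))) = Mul(-2, Add(7, -900)) = Mul(-2, -893) = 1786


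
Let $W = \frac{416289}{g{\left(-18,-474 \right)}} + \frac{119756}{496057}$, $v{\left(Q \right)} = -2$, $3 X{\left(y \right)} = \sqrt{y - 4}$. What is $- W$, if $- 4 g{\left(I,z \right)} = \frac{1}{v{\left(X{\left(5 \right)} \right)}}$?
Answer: $- \frac{1652024699540}{496057} \approx -3.3303 \cdot 10^{6}$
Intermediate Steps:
$X{\left(y \right)} = \frac{\sqrt{-4 + y}}{3}$ ($X{\left(y \right)} = \frac{\sqrt{y - 4}}{3} = \frac{\sqrt{-4 + y}}{3}$)
$g{\left(I,z \right)} = \frac{1}{8}$ ($g{\left(I,z \right)} = - \frac{1}{4 \left(-2\right)} = \left(- \frac{1}{4}\right) \left(- \frac{1}{2}\right) = \frac{1}{8}$)
$W = \frac{1652024699540}{496057}$ ($W = 416289 \frac{1}{\frac{1}{8}} + \frac{119756}{496057} = 416289 \cdot 8 + 119756 \cdot \frac{1}{496057} = 3330312 + \frac{119756}{496057} = \frac{1652024699540}{496057} \approx 3.3303 \cdot 10^{6}$)
$- W = \left(-1\right) \frac{1652024699540}{496057} = - \frac{1652024699540}{496057}$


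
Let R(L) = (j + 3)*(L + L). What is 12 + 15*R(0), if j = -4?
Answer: 12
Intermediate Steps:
R(L) = -2*L (R(L) = (-4 + 3)*(L + L) = -2*L)
12 + 15*R(0) = 12 + 15*(-2*0) = 12 + 15*0 = 12 + 0 = 12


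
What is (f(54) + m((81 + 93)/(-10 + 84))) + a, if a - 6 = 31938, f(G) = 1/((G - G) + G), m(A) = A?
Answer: 63828847/1998 ≈ 31946.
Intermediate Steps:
f(G) = 1/G (f(G) = 1/(0 + G) = 1/G)
a = 31944 (a = 6 + 31938 = 31944)
(f(54) + m((81 + 93)/(-10 + 84))) + a = (1/54 + (81 + 93)/(-10 + 84)) + 31944 = (1/54 + 174/74) + 31944 = (1/54 + 174*(1/74)) + 31944 = (1/54 + 87/37) + 31944 = 4735/1998 + 31944 = 63828847/1998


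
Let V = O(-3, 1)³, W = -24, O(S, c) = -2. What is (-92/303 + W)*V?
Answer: 58912/303 ≈ 194.43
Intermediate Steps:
V = -8 (V = (-2)³ = -8)
(-92/303 + W)*V = (-92/303 - 24)*(-8) = -7364/303*(-8) = 58912/303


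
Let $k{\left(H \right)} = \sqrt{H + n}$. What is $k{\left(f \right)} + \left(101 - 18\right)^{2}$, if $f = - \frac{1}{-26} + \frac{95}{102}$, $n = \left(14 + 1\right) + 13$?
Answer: $6889 + \frac{\sqrt{12734241}}{663} \approx 6894.4$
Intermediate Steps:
$n = 28$ ($n = 15 + 13 = 28$)
$f = \frac{643}{663}$ ($f = \left(-1\right) \left(- \frac{1}{26}\right) + 95 \cdot \frac{1}{102} = \frac{1}{26} + \frac{95}{102} = \frac{643}{663} \approx 0.96983$)
$k{\left(H \right)} = \sqrt{28 + H}$ ($k{\left(H \right)} = \sqrt{H + 28} = \sqrt{28 + H}$)
$k{\left(f \right)} + \left(101 - 18\right)^{2} = \sqrt{28 + \frac{643}{663}} + \left(101 - 18\right)^{2} = \sqrt{\frac{19207}{663}} + \left(101 - 18\right)^{2} = \frac{\sqrt{12734241}}{663} + 83^{2} = \frac{\sqrt{12734241}}{663} + 6889 = 6889 + \frac{\sqrt{12734241}}{663}$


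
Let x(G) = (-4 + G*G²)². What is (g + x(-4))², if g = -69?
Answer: 20748025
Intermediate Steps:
x(G) = (-4 + G³)²
(g + x(-4))² = (-69 + (-4 + (-4)³)²)² = (-69 + (-4 - 64)²)² = (-69 + (-68)²)² = (-69 + 4624)² = 4555² = 20748025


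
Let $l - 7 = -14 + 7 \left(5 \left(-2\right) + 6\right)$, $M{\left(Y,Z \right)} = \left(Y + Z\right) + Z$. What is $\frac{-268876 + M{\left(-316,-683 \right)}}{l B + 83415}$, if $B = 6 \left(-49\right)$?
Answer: $- \frac{90186}{31235} \approx -2.8873$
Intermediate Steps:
$B = -294$
$M{\left(Y,Z \right)} = Y + 2 Z$
$l = -35$ ($l = 7 + \left(-14 + 7 \left(5 \left(-2\right) + 6\right)\right) = 7 + \left(-14 + 7 \left(-10 + 6\right)\right) = 7 + \left(-14 + 7 \left(-4\right)\right) = 7 - 42 = -35$)
$\frac{-268876 + M{\left(-316,-683 \right)}}{l B + 83415} = \frac{-268876 + \left(-316 + 2 \left(-683\right)\right)}{\left(-35\right) \left(-294\right) + 83415} = \frac{-268876 - 1682}{10290 + 83415} = \frac{-268876 - 1682}{93705} = \left(-270558\right) \frac{1}{93705} = - \frac{90186}{31235}$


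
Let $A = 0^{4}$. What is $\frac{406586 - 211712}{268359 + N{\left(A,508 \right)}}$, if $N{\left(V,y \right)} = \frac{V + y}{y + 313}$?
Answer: $\frac{159991554}{220323247} \approx 0.72617$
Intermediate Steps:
$A = 0$
$N{\left(V,y \right)} = \frac{V + y}{313 + y}$
$\frac{406586 - 211712}{268359 + N{\left(A,508 \right)}} = \frac{406586 - 211712}{268359 + \frac{0 + 508}{313 + 508}} = \frac{194874}{268359 + \frac{1}{821} \cdot 508} = \frac{194874}{268359 + \frac{508}{821}} = \frac{194874}{\frac{220323247}{821}} = 194874 \cdot \frac{821}{220323247} = \frac{159991554}{220323247}$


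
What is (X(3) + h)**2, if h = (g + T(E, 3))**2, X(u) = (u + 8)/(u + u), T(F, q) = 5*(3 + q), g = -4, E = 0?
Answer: 16540489/36 ≈ 4.5946e+5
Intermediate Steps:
T(F, q) = 15 + 5*q
X(u) = (8 + u)/(2*u) (X(u) = (8 + u)/((2*u)) = (8 + u)*(1/(2*u)) = (8 + u)/(2*u))
h = 676 (h = (-4 + (15 + 5*3))**2 = (-4 + (15 + 15))**2 = (-4 + 30)**2 = 26**2 = 676)
(X(3) + h)**2 = ((1/2)*(8 + 3)/3 + 676)**2 = ((1/2)*(1/3)*11 + 676)**2 = (11/6 + 676)**2 = (4067/6)**2 = 16540489/36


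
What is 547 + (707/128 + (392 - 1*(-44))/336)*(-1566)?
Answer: -4540379/448 ≈ -10135.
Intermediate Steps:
547 + (707/128 + (392 - 1*(-44))/336)*(-1566) = 547 + (707*(1/128) + (392 + 44)*(1/336))*(-1566) = 547 + (707/128 + 436*(1/336))*(-1566) = 547 + (707/128 + 109/84)*(-1566) = 547 + (18335/2688)*(-1566) = 547 - 4785435/448 = -4540379/448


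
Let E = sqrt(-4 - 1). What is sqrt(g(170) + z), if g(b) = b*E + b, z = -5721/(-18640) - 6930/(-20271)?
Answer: sqrt(3116528035565 + 3104679332000*I*sqrt(5))/135140 ≈ 17.137 + 11.091*I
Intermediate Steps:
E = I*sqrt(5) (E = sqrt(-5) = I*sqrt(5) ≈ 2.2361*I)
z = 350709/540560 (z = -5721*(-1/18640) - 6930*(-1/20271) = 5721/18640 + 2310/6757 = 350709/540560 ≈ 0.64879)
g(b) = b + I*b*sqrt(5) (g(b) = b*(I*sqrt(5)) + b = I*b*sqrt(5) + b = b + I*b*sqrt(5))
sqrt(g(170) + z) = sqrt(170*(1 + I*sqrt(5)) + 350709/540560) = sqrt((170 + 170*I*sqrt(5)) + 350709/540560) = sqrt(92245909/540560 + 170*I*sqrt(5))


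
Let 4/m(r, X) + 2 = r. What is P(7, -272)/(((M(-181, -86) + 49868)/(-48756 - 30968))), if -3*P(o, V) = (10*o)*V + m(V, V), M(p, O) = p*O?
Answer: -34659769828/4482229 ≈ -7732.7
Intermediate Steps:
M(p, O) = O*p
m(r, X) = 4/(-2 + r)
P(o, V) = -4/(3*(-2 + V)) - 10*V*o/3 (P(o, V) = -((10*o)*V + 4/(-2 + V))/3 = -(10*V*o + 4/(-2 + V))/3 = -(4/(-2 + V) + 10*V*o)/3 = -4/(3*(-2 + V)) - 10*V*o/3)
P(7, -272)/(((M(-181, -86) + 49868)/(-48756 - 30968))) = (2*(-2 - 5*(-272)*7*(-2 - 272))/(3*(-2 - 272)))/(((-86*(-181) + 49868)/(-48756 - 30968))) = ((⅔)*(-2 - 5*(-272)*7*(-274))/(-274))/(((15566 + 49868)/(-79724))) = ((⅔)*(-1/274)*(-2 - 2608480))/((65434*(-1/79724))) = ((⅔)*(-1/274)*(-2608482))/(-32717/39862) = (869494/137)*(-39862/32717) = -34659769828/4482229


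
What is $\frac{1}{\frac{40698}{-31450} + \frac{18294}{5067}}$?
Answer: $\frac{1562325}{3618917} \approx 0.43171$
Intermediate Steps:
$\frac{1}{\frac{40698}{-31450} + \frac{18294}{5067}} = \frac{1}{40698 \left(- \frac{1}{31450}\right) + 18294 \cdot \frac{1}{5067}} = \frac{1}{- \frac{1197}{925} + \frac{6098}{1689}} = \frac{1}{\frac{3618917}{1562325}} = \frac{1562325}{3618917}$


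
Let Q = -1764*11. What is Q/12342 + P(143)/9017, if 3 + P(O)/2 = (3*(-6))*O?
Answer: -3614796/1686179 ≈ -2.1438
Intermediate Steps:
P(O) = -6 - 36*O (P(O) = -6 + 2*((3*(-6))*O) = -6 + 2*(-18*O) = -6 - 36*O)
Q = -19404
Q/12342 + P(143)/9017 = -19404/12342 + (-6 - 36*143)/9017 = -19404*1/12342 + (-6 - 5148)*(1/9017) = -294/187 - 5154*1/9017 = -294/187 - 5154/9017 = -3614796/1686179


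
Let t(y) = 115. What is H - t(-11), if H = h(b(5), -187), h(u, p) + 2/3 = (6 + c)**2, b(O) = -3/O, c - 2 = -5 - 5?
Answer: -335/3 ≈ -111.67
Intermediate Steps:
c = -8 (c = 2 + (-5 - 5) = 2 - 10 = -8)
h(u, p) = 10/3 (h(u, p) = -2/3 + (6 - 8)**2 = -2/3 + (-2)**2 = -2/3 + 4 = 10/3)
H = 10/3 ≈ 3.3333
H - t(-11) = 10/3 - 1*115 = 10/3 - 115 = -335/3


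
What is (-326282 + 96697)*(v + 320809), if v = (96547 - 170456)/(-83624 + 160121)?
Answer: -5634211544071940/76497 ≈ -7.3653e+10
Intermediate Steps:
v = -73909/76497 ≈ -0.96617
(-326282 + 96697)*(v + 320809) = (-326282 + 96697)*(-73909/76497 + 320809) = -229585*24540852164/76497 = -5634211544071940/76497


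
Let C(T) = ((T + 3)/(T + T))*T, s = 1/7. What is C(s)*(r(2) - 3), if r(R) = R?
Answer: -11/7 ≈ -1.5714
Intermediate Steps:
s = ⅐ ≈ 0.14286
C(T) = 3/2 + T/2 (C(T) = ((3 + T)/((2*T)))*T = ((3 + T)*(1/(2*T)))*T = ((3 + T)/(2*T))*T = 3/2 + T/2)
C(s)*(r(2) - 3) = (3/2 + (½)*(⅐))*(2 - 3) = (3/2 + 1/14)*(-1) = (11/7)*(-1) = -11/7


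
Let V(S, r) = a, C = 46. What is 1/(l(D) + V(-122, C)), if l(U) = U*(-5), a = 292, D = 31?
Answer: 1/137 ≈ 0.0072993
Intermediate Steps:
V(S, r) = 292
l(U) = -5*U
1/(l(D) + V(-122, C)) = 1/(-5*31 + 292) = 1/(-155 + 292) = 1/137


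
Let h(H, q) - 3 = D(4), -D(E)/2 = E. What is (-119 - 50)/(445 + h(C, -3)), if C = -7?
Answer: -169/440 ≈ -0.38409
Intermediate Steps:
D(E) = -2*E
h(H, q) = -5 (h(H, q) = 3 - 2*4 = 3 - 8 = -5)
(-119 - 50)/(445 + h(C, -3)) = (-119 - 50)/(445 - 5) = -169/440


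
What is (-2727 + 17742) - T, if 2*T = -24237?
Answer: 54267/2 ≈ 27134.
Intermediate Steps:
T = -24237/2 (T = (½)*(-24237) = -24237/2 ≈ -12119.)
(-2727 + 17742) - T = (-2727 + 17742) - 1*(-24237/2) = 15015 + 24237/2 = 54267/2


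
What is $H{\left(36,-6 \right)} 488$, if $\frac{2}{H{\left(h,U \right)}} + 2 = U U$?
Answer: $\frac{488}{17} \approx 28.706$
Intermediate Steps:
$H{\left(h,U \right)} = \frac{2}{-2 + U^{2}}$ ($H{\left(h,U \right)} = \frac{2}{-2 + U U} = \frac{2}{-2 + U^{2}}$)
$H{\left(36,-6 \right)} 488 = \frac{2}{-2 + \left(-6\right)^{2}} \cdot 488 = \frac{2}{-2 + 36} \cdot 488 = \frac{2}{34} \cdot 488 = 2 \cdot \frac{1}{34} \cdot 488 = \frac{1}{17} \cdot 488 = \frac{488}{17}$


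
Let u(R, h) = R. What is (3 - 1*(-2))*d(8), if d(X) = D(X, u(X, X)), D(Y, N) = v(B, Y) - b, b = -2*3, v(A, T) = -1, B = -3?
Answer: 25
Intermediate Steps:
b = -6
D(Y, N) = 5 (D(Y, N) = -1 - 1*(-6) = -1 + 6 = 5)
d(X) = 5
(3 - 1*(-2))*d(8) = (3 - 1*(-2))*5 = (3 + 2)*5 = 5*5 = 25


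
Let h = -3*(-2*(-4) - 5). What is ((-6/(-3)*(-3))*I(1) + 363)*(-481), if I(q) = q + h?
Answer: -197691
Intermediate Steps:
h = -9 (h = -3*(8 - 5) = -3*3 = -9)
I(q) = -9 + q (I(q) = q - 9 = -9 + q)
((-6/(-3)*(-3))*I(1) + 363)*(-481) = ((-6/(-3)*(-3))*(-9 + 1) + 363)*(-481) = ((-6*(-⅓)*(-3))*(-8) + 363)*(-481) = ((2*(-3))*(-8) + 363)*(-481) = (-6*(-8) + 363)*(-481) = (48 + 363)*(-481) = 411*(-481) = -197691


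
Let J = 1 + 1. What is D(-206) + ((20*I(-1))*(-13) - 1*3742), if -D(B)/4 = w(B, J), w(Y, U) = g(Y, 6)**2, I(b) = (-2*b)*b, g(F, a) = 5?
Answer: -3322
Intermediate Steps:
I(b) = -2*b**2
J = 2
w(Y, U) = 25 (w(Y, U) = 5**2 = 25)
D(B) = -100 (D(B) = -4*25 = -100)
D(-206) + ((20*I(-1))*(-13) - 1*3742) = -100 + ((20*(-2*(-1)**2))*(-13) - 1*3742) = -100 + ((20*(-2*1))*(-13) - 3742) = -100 + ((20*(-2))*(-13) - 3742) = -100 + (-40*(-13) - 3742) = -100 + (520 - 3742) = -100 - 3222 = -3322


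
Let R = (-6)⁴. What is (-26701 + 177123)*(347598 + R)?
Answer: 52481333268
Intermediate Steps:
R = 1296
(-26701 + 177123)*(347598 + R) = (-26701 + 177123)*(347598 + 1296) = 150422*348894 = 52481333268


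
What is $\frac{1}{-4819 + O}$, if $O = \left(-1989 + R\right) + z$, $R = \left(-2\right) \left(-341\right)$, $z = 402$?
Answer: $- \frac{1}{5724} \approx -0.0001747$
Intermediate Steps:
$R = 682$
$O = -905$ ($O = \left(-1989 + 682\right) + 402 = -1307 + 402 = -905$)
$\frac{1}{-4819 + O} = \frac{1}{-4819 - 905} = \frac{1}{-5724} = - \frac{1}{5724}$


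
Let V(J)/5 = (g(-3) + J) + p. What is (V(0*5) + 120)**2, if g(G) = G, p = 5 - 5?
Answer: 11025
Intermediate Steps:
p = 0
V(J) = -15 + 5*J (V(J) = 5*((-3 + J) + 0) = 5*(-3 + J) = -15 + 5*J)
(V(0*5) + 120)**2 = ((-15 + 5*(0*5)) + 120)**2 = ((-15 + 5*0) + 120)**2 = ((-15 + 0) + 120)**2 = (-15 + 120)**2 = 105**2 = 11025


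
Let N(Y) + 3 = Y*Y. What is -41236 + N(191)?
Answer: -4758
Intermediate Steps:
N(Y) = -3 + Y**2 (N(Y) = -3 + Y*Y = -3 + Y**2)
-41236 + N(191) = -41236 + (-3 + 191**2) = -41236 + (-3 + 36481) = -41236 + 36478 = -4758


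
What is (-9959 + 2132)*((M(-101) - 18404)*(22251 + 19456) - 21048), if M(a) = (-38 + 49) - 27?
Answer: 6013202234076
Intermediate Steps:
M(a) = -16 (M(a) = 11 - 27 = -16)
(-9959 + 2132)*((M(-101) - 18404)*(22251 + 19456) - 21048) = (-9959 + 2132)*((-16 - 18404)*(22251 + 19456) - 21048) = -7827*(-18420*41707 - 21048) = -7827*(-768242940 - 21048) = -7827*(-768263988) = 6013202234076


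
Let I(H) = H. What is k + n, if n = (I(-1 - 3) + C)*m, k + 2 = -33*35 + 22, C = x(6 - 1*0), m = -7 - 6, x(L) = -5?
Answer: -1018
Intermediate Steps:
m = -13
C = -5
k = -1135 (k = -2 + (-33*35 + 22) = -2 + (-1155 + 22) = -2 - 1133 = -1135)
n = 117 (n = ((-1 - 3) - 5)*(-13) = (-4 - 5)*(-13) = -9*(-13) = 117)
k + n = -1135 + 117 = -1018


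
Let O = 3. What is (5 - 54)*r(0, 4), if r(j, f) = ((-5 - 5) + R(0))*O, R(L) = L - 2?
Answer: 1764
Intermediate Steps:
R(L) = -2 + L
r(j, f) = -36 (r(j, f) = ((-5 - 5) + (-2 + 0))*3 = (-10 - 2)*3 = -12*3 = -36)
(5 - 54)*r(0, 4) = (5 - 54)*(-36) = -49*(-36) = 1764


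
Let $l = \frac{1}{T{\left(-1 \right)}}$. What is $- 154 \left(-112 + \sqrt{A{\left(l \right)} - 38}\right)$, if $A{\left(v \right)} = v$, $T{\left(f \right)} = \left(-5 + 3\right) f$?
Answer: $17248 - 385 i \sqrt{6} \approx 17248.0 - 943.05 i$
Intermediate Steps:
$T{\left(f \right)} = - 2 f$
$l = \frac{1}{2}$ ($l = \frac{1}{\left(-2\right) \left(-1\right)} = \frac{1}{2} \approx 0.5$)
$- 154 \left(-112 + \sqrt{A{\left(l \right)} - 38}\right) = - 154 \left(-112 + \sqrt{\frac{1}{2} - 38}\right) = - 154 \left(-112 + \sqrt{- \frac{75}{2}}\right) = - 154 \left(-112 + \frac{5 i \sqrt{6}}{2}\right) = 17248 - 385 i \sqrt{6}$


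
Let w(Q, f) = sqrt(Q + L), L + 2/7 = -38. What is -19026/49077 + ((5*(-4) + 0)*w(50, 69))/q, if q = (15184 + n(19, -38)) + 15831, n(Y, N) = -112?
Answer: -302/779 - 20*sqrt(574)/216321 ≈ -0.38989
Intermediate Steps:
L = -268/7 (L = -2/7 - 38 = -268/7 ≈ -38.286)
w(Q, f) = sqrt(-268/7 + Q) (w(Q, f) = sqrt(Q - 268/7) = sqrt(-268/7 + Q))
q = 30903 (q = (15184 - 112) + 15831 = 15072 + 15831 = 30903)
-19026/49077 + ((5*(-4) + 0)*w(50, 69))/q = -19026/49077 + ((5*(-4) + 0)*(sqrt(-1876 + 49*50)/7))/30903 = -19026*1/49077 + ((-20 + 0)*(sqrt(-1876 + 2450)/7))*(1/30903) = -302/779 - 20*sqrt(574)/7*(1/30903) = -302/779 - 20*sqrt(574)/216321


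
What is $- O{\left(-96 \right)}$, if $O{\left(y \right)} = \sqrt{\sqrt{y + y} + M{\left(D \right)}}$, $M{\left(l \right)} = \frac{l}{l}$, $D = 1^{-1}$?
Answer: $- \sqrt{1 + 8 i \sqrt{3}} \approx -2.7288 - 2.5389 i$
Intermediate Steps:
$D = 1$
$M{\left(l \right)} = 1$
$O{\left(y \right)} = \sqrt{1 + \sqrt{2} \sqrt{y}}$ ($O{\left(y \right)} = \sqrt{\sqrt{y + y} + 1} = \sqrt{\sqrt{2 y} + 1} = \sqrt{\sqrt{2} \sqrt{y} + 1} = \sqrt{1 + \sqrt{2} \sqrt{y}}$)
$- O{\left(-96 \right)} = - \sqrt{1 + \sqrt{2} \sqrt{-96}} = - \sqrt{1 + \sqrt{2} \cdot 4 i \sqrt{6}} = - \sqrt{1 + 8 i \sqrt{3}}$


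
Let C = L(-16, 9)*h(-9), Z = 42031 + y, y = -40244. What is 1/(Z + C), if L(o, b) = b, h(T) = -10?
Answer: 1/1697 ≈ 0.00058927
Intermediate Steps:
Z = 1787 (Z = 42031 - 40244 = 1787)
C = -90 (C = 9*(-10) = -90)
1/(Z + C) = 1/(1787 - 90) = 1/1697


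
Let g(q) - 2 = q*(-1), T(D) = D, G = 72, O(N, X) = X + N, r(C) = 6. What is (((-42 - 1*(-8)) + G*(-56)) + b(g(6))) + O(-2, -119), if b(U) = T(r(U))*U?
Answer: -4211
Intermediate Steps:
O(N, X) = N + X
g(q) = 2 - q (g(q) = 2 + q*(-1) = 2 - q)
b(U) = 6*U
(((-42 - 1*(-8)) + G*(-56)) + b(g(6))) + O(-2, -119) = (((-42 - 1*(-8)) + 72*(-56)) + 6*(2 - 1*6)) + (-2 - 119) = (((-42 + 8) - 4032) + 6*(2 - 6)) - 121 = ((-34 - 4032) + 6*(-4)) - 121 = (-4066 - 24) - 121 = -4090 - 121 = -4211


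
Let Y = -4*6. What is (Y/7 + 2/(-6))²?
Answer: 6241/441 ≈ 14.152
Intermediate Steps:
Y = -24
(Y/7 + 2/(-6))² = (-24/7 + 2/(-6))² = (-24*⅐ + 2*(-⅙))² = (-24/7 - ⅓)² = (-79/21)² = 6241/441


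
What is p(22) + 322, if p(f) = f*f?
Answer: 806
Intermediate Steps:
p(f) = f**2
p(22) + 322 = 22**2 + 322 = 484 + 322 = 806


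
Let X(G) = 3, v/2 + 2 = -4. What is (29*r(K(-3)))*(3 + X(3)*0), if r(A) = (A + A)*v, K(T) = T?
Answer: 6264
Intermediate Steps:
v = -12 (v = -4 + 2*(-4) = -4 - 8 = -12)
r(A) = -24*A (r(A) = (A + A)*(-12) = (2*A)*(-12) = -24*A)
(29*r(K(-3)))*(3 + X(3)*0) = (29*(-24*(-3)))*(3 + 3*0) = (29*72)*(3 + 0) = 2088*3 = 6264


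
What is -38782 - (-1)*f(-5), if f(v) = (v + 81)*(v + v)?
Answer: -39542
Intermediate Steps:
f(v) = 2*v*(81 + v) (f(v) = (81 + v)*(2*v) = 2*v*(81 + v))
-38782 - (-1)*f(-5) = -38782 - (-1)*2*(-5)*(81 - 5) = -38782 - (-1)*2*(-5)*76 = -38782 - (-1)*(-760) = -38782 - 1*760 = -38782 - 760 = -39542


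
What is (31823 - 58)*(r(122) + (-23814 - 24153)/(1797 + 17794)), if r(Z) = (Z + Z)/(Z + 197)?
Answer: -30382555435/568139 ≈ -53477.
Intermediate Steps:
r(Z) = 2*Z/(197 + Z) (r(Z) = (2*Z)/(197 + Z) = 2*Z/(197 + Z))
(31823 - 58)*(r(122) + (-23814 - 24153)/(1797 + 17794)) = (31823 - 58)*(2*122/(197 + 122) + (-23814 - 24153)/(1797 + 17794)) = 31765*(2*122/319 - 47967/19591) = 31765*(2*122*(1/319) - 47967*1/19591) = 31765*(244/319 - 47967/19591) = 31765*(-956479/568139) = -30382555435/568139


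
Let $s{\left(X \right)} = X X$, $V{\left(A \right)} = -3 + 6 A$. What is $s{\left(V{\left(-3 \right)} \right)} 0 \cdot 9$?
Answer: $0$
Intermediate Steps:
$s{\left(X \right)} = X^{2}$
$s{\left(V{\left(-3 \right)} \right)} 0 \cdot 9 = \left(-3 + 6 \left(-3\right)\right)^{2} \cdot 0 \cdot 9 = \left(-3 - 18\right)^{2} \cdot 0 \cdot 9 = \left(-21\right)^{2} \cdot 0 \cdot 9 = 441 \cdot 0 \cdot 9 = 0 \cdot 9 = 0$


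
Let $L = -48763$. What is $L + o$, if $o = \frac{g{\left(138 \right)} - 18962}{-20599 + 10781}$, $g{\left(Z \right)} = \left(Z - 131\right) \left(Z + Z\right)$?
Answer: $- \frac{239369052}{4909} \approx -48761.0$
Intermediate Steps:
$g{\left(Z \right)} = 2 Z \left(-131 + Z\right)$ ($g{\left(Z \right)} = \left(-131 + Z\right) 2 Z = 2 Z \left(-131 + Z\right)$)
$o = \frac{8515}{4909}$ ($o = \frac{2 \cdot 138 \left(-131 + 138\right) - 18962}{-20599 + 10781} = \frac{2 \cdot 138 \cdot 7 - 18962}{-9818} = \left(1932 - 18962\right) \left(- \frac{1}{9818}\right) = \left(-17030\right) \left(- \frac{1}{9818}\right) = \frac{8515}{4909} \approx 1.7346$)
$L + o = -48763 + \frac{8515}{4909} = - \frac{239369052}{4909}$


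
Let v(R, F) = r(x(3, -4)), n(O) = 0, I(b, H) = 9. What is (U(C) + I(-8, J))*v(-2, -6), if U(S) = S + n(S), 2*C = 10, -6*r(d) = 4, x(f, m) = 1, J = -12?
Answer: -28/3 ≈ -9.3333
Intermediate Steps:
r(d) = -⅔ (r(d) = -⅙*4 = -⅔)
v(R, F) = -⅔
C = 5 (C = (½)*10 = 5)
U(S) = S (U(S) = S + 0 = S)
(U(C) + I(-8, J))*v(-2, -6) = (5 + 9)*(-⅔) = 14*(-⅔) = -28/3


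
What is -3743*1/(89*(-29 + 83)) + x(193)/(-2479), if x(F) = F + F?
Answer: -11134013/11914074 ≈ -0.93453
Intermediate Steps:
x(F) = 2*F
-3743*1/(89*(-29 + 83)) + x(193)/(-2479) = -3743*1/(89*(-29 + 83)) + (2*193)/(-2479) = -3743/(54*89) + 386*(-1/2479) = -3743/4806 - 386/2479 = -11134013/11914074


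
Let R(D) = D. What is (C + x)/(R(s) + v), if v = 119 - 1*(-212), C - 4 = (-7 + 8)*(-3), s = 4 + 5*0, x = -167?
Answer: -166/335 ≈ -0.49552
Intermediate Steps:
s = 4 (s = 4 + 0 = 4)
C = 1 (C = 4 + (-7 + 8)*(-3) = 4 + 1*(-3) = 4 - 3 = 1)
v = 331 (v = 119 + 212 = 331)
(C + x)/(R(s) + v) = (1 - 167)/(4 + 331) = -166/335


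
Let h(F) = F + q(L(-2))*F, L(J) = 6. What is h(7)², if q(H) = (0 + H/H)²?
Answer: 196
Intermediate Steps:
q(H) = 1 (q(H) = (0 + 1)² = 1² = 1)
h(F) = 2*F (h(F) = F + 1*F = F + F = 2*F)
h(7)² = (2*7)² = 14² = 196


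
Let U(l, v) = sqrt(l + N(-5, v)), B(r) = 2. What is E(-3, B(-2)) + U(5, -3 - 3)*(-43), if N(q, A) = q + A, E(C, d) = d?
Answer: 2 - 43*I*sqrt(6) ≈ 2.0 - 105.33*I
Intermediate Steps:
N(q, A) = A + q
U(l, v) = sqrt(-5 + l + v) (U(l, v) = sqrt(l + (v - 5)) = sqrt(l + (-5 + v)) = sqrt(-5 + l + v))
E(-3, B(-2)) + U(5, -3 - 3)*(-43) = 2 + sqrt(-5 + 5 + (-3 - 3))*(-43) = 2 + sqrt(-5 + 5 - 6)*(-43) = 2 + sqrt(-6)*(-43) = 2 + (I*sqrt(6))*(-43) = 2 - 43*I*sqrt(6)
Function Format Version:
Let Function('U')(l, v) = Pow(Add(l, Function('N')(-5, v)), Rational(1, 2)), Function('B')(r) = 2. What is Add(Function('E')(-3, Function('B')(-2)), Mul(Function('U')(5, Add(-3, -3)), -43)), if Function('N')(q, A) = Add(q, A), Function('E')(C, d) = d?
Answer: Add(2, Mul(-43, I, Pow(6, Rational(1, 2)))) ≈ Add(2.0000, Mul(-105.33, I))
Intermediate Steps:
Function('N')(q, A) = Add(A, q)
Function('U')(l, v) = Pow(Add(-5, l, v), Rational(1, 2)) (Function('U')(l, v) = Pow(Add(l, Add(v, -5)), Rational(1, 2)) = Pow(Add(l, Add(-5, v)), Rational(1, 2)) = Pow(Add(-5, l, v), Rational(1, 2)))
Add(Function('E')(-3, Function('B')(-2)), Mul(Function('U')(5, Add(-3, -3)), -43)) = Add(2, Mul(Pow(Add(-5, 5, Add(-3, -3)), Rational(1, 2)), -43)) = Add(2, Mul(Pow(Add(-5, 5, -6), Rational(1, 2)), -43)) = Add(2, Mul(Pow(-6, Rational(1, 2)), -43)) = Add(2, Mul(Mul(I, Pow(6, Rational(1, 2))), -43)) = Add(2, Mul(-43, I, Pow(6, Rational(1, 2))))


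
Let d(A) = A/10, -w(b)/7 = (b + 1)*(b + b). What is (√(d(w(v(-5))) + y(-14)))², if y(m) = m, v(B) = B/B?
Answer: -84/5 ≈ -16.800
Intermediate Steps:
v(B) = 1
w(b) = -14*b*(1 + b) (w(b) = -7*(b + 1)*(b + b) = -7*(1 + b)*2*b = -14*b*(1 + b))
d(A) = A/10 (d(A) = A*(⅒) = A/10)
(√(d(w(v(-5))) + y(-14)))² = (√((-14*1*(1 + 1))/10 - 14))² = (√((-14*1*2)/10 - 14))² = (√((⅒)*(-28) - 14))² = (√(-14/5 - 14))² = (√(-84/5))² = (2*I*√105/5)² = -84/5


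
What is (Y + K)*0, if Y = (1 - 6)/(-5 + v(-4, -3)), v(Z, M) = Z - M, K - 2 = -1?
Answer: 0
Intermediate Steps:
K = 1 (K = 2 - 1 = 1)
Y = 5/6 (Y = (1 - 6)/(-5 + (-4 - 1*(-3))) = -5/(-5 + (-4 + 3)) = -5/(-5 - 1) = -5/(-6) = -5*(-1/6) = 5/6 ≈ 0.83333)
(Y + K)*0 = (5/6 + 1)*0 = (11/6)*0 = 0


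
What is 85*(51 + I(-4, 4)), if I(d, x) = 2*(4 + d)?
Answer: 4335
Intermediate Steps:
I(d, x) = 8 + 2*d
85*(51 + I(-4, 4)) = 85*(51 + (8 + 2*(-4))) = 85*(51 + (8 - 8)) = 85*(51 + 0) = 85*51 = 4335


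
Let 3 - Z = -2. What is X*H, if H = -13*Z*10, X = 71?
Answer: -46150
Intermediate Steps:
Z = 5 (Z = 3 - 1*(-2) = 3 + 2 = 5)
H = -650 (H = -13*5*10 = -65*10 = -650)
X*H = 71*(-650) = -46150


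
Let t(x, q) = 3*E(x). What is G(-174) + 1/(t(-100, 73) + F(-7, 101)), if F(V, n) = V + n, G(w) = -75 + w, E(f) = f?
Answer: -51295/206 ≈ -249.00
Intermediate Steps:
t(x, q) = 3*x
G(-174) + 1/(t(-100, 73) + F(-7, 101)) = (-75 - 174) + 1/(3*(-100) + (-7 + 101)) = -249 + 1/(-300 + 94) = -249 + 1/(-206) = -249 - 1/206 = -51295/206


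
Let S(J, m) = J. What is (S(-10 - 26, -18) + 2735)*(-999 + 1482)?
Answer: 1303617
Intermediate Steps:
(S(-10 - 26, -18) + 2735)*(-999 + 1482) = ((-10 - 26) + 2735)*(-999 + 1482) = (-36 + 2735)*483 = 2699*483 = 1303617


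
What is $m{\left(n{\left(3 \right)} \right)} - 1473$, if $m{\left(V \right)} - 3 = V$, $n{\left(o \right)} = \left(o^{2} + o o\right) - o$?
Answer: $-1455$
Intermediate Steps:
$n{\left(o \right)} = - o + 2 o^{2}$ ($n{\left(o \right)} = \left(o^{2} + o^{2}\right) - o = 2 o^{2} - o = - o + 2 o^{2}$)
$m{\left(V \right)} = 3 + V$
$m{\left(n{\left(3 \right)} \right)} - 1473 = \left(3 + 3 \left(-1 + 2 \cdot 3\right)\right) - 1473 = \left(3 + 3 \left(-1 + 6\right)\right) - 1473 = \left(3 + 3 \cdot 5\right) - 1473 = \left(3 + 15\right) - 1473 = 18 - 1473 = -1455$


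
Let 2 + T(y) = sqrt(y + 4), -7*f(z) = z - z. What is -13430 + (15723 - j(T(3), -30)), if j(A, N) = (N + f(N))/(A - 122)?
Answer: 11745799/5123 - 10*sqrt(7)/5123 ≈ 2292.8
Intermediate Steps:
f(z) = 0 (f(z) = -(z - z)/7 = -1/7*0 = 0)
T(y) = -2 + sqrt(4 + y) (T(y) = -2 + sqrt(y + 4) = -2 + sqrt(4 + y))
j(A, N) = N/(-122 + A) (j(A, N) = (N + 0)/(A - 122) = N/(-122 + A))
-13430 + (15723 - j(T(3), -30)) = -13430 + (15723 - (-30)/(-122 + (-2 + sqrt(4 + 3)))) = -13430 + (15723 - (-30)/(-122 + (-2 + sqrt(7)))) = -13430 + (15723 - (-30)/(-124 + sqrt(7))) = -13430 + (15723 + 30/(-124 + sqrt(7))) = 2293 + 30/(-124 + sqrt(7))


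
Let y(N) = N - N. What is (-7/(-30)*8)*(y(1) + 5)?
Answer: 28/3 ≈ 9.3333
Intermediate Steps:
y(N) = 0
(-7/(-30)*8)*(y(1) + 5) = (-7/(-30)*8)*(0 + 5) = (-7*(-1/30)*8)*5 = ((7/30)*8)*5 = (28/15)*5 = 28/3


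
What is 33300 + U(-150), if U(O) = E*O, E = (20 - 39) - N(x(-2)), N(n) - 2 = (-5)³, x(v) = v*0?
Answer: 17700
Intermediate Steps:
x(v) = 0
N(n) = -123 (N(n) = 2 + (-5)³ = 2 - 125 = -123)
E = 104 (E = (20 - 39) - 1*(-123) = -19 + 123 = 104)
U(O) = 104*O
33300 + U(-150) = 33300 + 104*(-150) = 33300 - 15600 = 17700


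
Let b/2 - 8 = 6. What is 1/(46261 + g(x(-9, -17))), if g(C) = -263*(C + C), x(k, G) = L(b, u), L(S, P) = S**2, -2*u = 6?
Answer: -1/366123 ≈ -2.7313e-6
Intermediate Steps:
u = -3 (u = -1/2*6 = -3)
b = 28 (b = 16 + 2*6 = 16 + 12 = 28)
x(k, G) = 784 (x(k, G) = 28**2 = 784)
g(C) = -526*C
1/(46261 + g(x(-9, -17))) = 1/(46261 - 526*784) = 1/(46261 - 412384) = 1/(-366123) = -1/366123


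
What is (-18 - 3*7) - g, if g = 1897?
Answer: -1936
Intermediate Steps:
(-18 - 3*7) - g = (-18 - 3*7) - 1*1897 = (-18 - 21) - 1897 = -39 - 1897 = -1936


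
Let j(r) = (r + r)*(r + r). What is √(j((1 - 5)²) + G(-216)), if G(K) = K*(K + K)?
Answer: 8*√1474 ≈ 307.14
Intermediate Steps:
j(r) = 4*r² (j(r) = (2*r)*(2*r) = 4*r²)
G(K) = 2*K² (G(K) = K*(2*K) = 2*K²)
√(j((1 - 5)²) + G(-216)) = √(4*((1 - 5)²)² + 2*(-216)²) = √(4*((-4)²)² + 2*46656) = √(4*16² + 93312) = √(4*256 + 93312) = √(1024 + 93312) = √94336 = 8*√1474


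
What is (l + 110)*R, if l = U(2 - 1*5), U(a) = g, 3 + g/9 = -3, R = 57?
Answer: 3192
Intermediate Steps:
g = -54 (g = -27 + 9*(-3) = -27 - 27 = -54)
U(a) = -54
l = -54
(l + 110)*R = (-54 + 110)*57 = 56*57 = 3192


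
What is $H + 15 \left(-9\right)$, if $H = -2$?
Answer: $-137$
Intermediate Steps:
$H + 15 \left(-9\right) = -2 + 15 \left(-9\right) = -2 - 135 = -137$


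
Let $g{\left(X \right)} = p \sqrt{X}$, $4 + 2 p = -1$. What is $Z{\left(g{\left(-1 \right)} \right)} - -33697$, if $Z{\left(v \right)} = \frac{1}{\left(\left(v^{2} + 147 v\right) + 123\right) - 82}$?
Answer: $\frac{73466907593}{2180221} + \frac{5880 i}{2180221} \approx 33697.0 + 0.002697 i$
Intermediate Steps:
$p = - \frac{5}{2}$ ($p = -2 + \frac{1}{2} \left(-1\right) = -2 - \frac{1}{2} = - \frac{5}{2} \approx -2.5$)
$g{\left(X \right)} = - \frac{5 \sqrt{X}}{2}$
$Z{\left(v \right)} = \frac{1}{41 + v^{2} + 147 v}$ ($Z{\left(v \right)} = \frac{1}{\left(123 + v^{2} + 147 v\right) - 82} = \frac{1}{41 + v^{2} + 147 v}$)
$Z{\left(g{\left(-1 \right)} \right)} - -33697 = \frac{1}{41 + \left(- \frac{5 \sqrt{-1}}{2}\right)^{2} + 147 \left(- \frac{5 \sqrt{-1}}{2}\right)} - -33697 = \frac{1}{41 + \left(- \frac{5 i}{2}\right)^{2} + 147 \left(- \frac{5 i}{2}\right)} + 33697 = \frac{1}{41 - \frac{25}{4} - \frac{735 i}{2}} + 33697 = \frac{1}{\frac{139}{4} - \frac{735 i}{2}} + 33697 = \frac{16 \left(\frac{139}{4} + \frac{735 i}{2}\right)}{2180221} + 33697 = 33697 + \frac{16 \left(\frac{139}{4} + \frac{735 i}{2}\right)}{2180221}$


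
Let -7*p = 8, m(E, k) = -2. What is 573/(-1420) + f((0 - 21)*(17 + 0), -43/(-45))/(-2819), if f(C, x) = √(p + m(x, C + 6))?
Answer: -573/1420 - I*√154/19733 ≈ -0.40352 - 0.00062888*I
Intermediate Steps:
p = -8/7 (p = -⅐*8 = -8/7 ≈ -1.1429)
f(C, x) = I*√154/7 (f(C, x) = √(-8/7 - 2) = √(-22/7) = I*√154/7)
573/(-1420) + f((0 - 21)*(17 + 0), -43/(-45))/(-2819) = 573/(-1420) + (I*√154/7)/(-2819) = 573*(-1/1420) + (I*√154/7)*(-1/2819) = -573/1420 - I*√154/19733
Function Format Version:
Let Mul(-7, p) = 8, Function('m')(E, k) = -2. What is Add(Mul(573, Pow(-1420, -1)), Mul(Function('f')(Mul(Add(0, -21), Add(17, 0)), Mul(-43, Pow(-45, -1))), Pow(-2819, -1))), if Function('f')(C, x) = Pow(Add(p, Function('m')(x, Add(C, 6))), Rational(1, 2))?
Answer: Add(Rational(-573, 1420), Mul(Rational(-1, 19733), I, Pow(154, Rational(1, 2)))) ≈ Add(-0.40352, Mul(-0.00062888, I))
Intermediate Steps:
p = Rational(-8, 7) (p = Mul(Rational(-1, 7), 8) = Rational(-8, 7) ≈ -1.1429)
Function('f')(C, x) = Mul(Rational(1, 7), I, Pow(154, Rational(1, 2))) (Function('f')(C, x) = Pow(Add(Rational(-8, 7), -2), Rational(1, 2)) = Pow(Rational(-22, 7), Rational(1, 2)) = Mul(Rational(1, 7), I, Pow(154, Rational(1, 2))))
Add(Mul(573, Pow(-1420, -1)), Mul(Function('f')(Mul(Add(0, -21), Add(17, 0)), Mul(-43, Pow(-45, -1))), Pow(-2819, -1))) = Add(Mul(573, Pow(-1420, -1)), Mul(Mul(Rational(1, 7), I, Pow(154, Rational(1, 2))), Pow(-2819, -1))) = Add(Mul(573, Rational(-1, 1420)), Mul(Mul(Rational(1, 7), I, Pow(154, Rational(1, 2))), Rational(-1, 2819))) = Add(Rational(-573, 1420), Mul(Rational(-1, 19733), I, Pow(154, Rational(1, 2))))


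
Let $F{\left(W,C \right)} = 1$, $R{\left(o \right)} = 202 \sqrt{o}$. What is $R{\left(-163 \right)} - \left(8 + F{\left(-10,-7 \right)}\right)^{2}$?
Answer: $-81 + 202 i \sqrt{163} \approx -81.0 + 2579.0 i$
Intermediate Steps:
$R{\left(-163 \right)} - \left(8 + F{\left(-10,-7 \right)}\right)^{2} = 202 \sqrt{-163} - \left(8 + 1\right)^{2} = 202 i \sqrt{163} - 9^{2} = 202 i \sqrt{163} - 81 = -81 + 202 i \sqrt{163}$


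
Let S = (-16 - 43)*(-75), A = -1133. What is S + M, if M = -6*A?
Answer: 11223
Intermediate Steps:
M = 6798 (M = -6*(-1133) = 6798)
S = 4425 (S = -59*(-75) = 4425)
S + M = 4425 + 6798 = 11223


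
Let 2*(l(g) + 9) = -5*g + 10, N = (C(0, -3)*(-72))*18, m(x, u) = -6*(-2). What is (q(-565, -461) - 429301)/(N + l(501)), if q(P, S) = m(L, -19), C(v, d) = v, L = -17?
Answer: 122654/359 ≈ 341.65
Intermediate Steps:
m(x, u) = 12
N = 0 (N = (0*(-72))*18 = 0*18 = 0)
l(g) = -4 - 5*g/2 (l(g) = -9 + (-5*g + 10)/2 = -9 + (10 - 5*g)/2 = -9 + (5 - 5*g/2) = -4 - 5*g/2)
q(P, S) = 12
(q(-565, -461) - 429301)/(N + l(501)) = (12 - 429301)/(0 + (-4 - 5/2*501)) = -429289/(0 + (-4 - 2505/2)) = -429289/(0 - 2513/2) = -429289/(-2513/2) = -429289*(-2/2513) = 122654/359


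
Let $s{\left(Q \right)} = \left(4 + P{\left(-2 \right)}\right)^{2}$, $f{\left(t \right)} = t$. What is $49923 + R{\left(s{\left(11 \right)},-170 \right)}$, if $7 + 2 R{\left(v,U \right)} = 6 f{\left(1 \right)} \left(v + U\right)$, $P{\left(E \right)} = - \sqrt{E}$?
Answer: $\frac{98903}{2} - 24 i \sqrt{2} \approx 49452.0 - 33.941 i$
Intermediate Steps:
$s{\left(Q \right)} = \left(4 - i \sqrt{2}\right)^{2}$ ($s{\left(Q \right)} = \left(4 - \sqrt{-2}\right)^{2} = \left(4 - i \sqrt{2}\right)^{2}$)
$R{\left(v,U \right)} = - \frac{7}{2} + 3 U + 3 v$ ($R{\left(v,U \right)} = - \frac{7}{2} + \frac{6 \cdot 1 \left(v + U\right)}{2} = - \frac{7}{2} + \frac{6 \left(U + v\right)}{2} = - \frac{7}{2} + \frac{6 U + 6 v}{2} = - \frac{7}{2} + \left(3 U + 3 v\right) = - \frac{7}{2} + 3 U + 3 v$)
$49923 + R{\left(s{\left(11 \right)},-170 \right)} = 49923 + \left(- \frac{7}{2} + 3 \left(-170\right) + 3 \left(4 - i \sqrt{2}\right)^{2}\right) = 49923 - \left(\frac{1027}{2} - 3 \left(4 - i \sqrt{2}\right)^{2}\right) = \frac{98819}{2} + 3 \left(4 - i \sqrt{2}\right)^{2}$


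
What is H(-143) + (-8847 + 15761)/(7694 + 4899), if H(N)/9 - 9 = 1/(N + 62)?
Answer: 9229930/113337 ≈ 81.438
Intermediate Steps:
H(N) = 81 + 9/(62 + N) (H(N) = 81 + 9/(N + 62) = 81 + 9/(62 + N))
H(-143) + (-8847 + 15761)/(7694 + 4899) = 9*(559 + 9*(-143))/(62 - 143) + (-8847 + 15761)/(7694 + 4899) = 9*(559 - 1287)/(-81) + 6914/12593 = 9*(-1/81)*(-728) + 6914*(1/12593) = 728/9 + 6914/12593 = 9229930/113337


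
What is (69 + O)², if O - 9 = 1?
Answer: 6241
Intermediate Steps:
O = 10 (O = 9 + 1 = 10)
(69 + O)² = (69 + 10)² = 79² = 6241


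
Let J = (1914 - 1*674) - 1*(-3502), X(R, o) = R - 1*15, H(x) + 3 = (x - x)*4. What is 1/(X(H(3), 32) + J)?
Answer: 1/4724 ≈ 0.00021168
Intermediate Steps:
H(x) = -3 (H(x) = -3 + (x - x)*4 = -3 + 0*4 = -3 + 0 = -3)
X(R, o) = -15 + R (X(R, o) = R - 15 = -15 + R)
J = 4742 (J = (1914 - 674) + 3502 = 1240 + 3502 = 4742)
1/(X(H(3), 32) + J) = 1/((-15 - 3) + 4742) = 1/(-18 + 4742) = 1/4724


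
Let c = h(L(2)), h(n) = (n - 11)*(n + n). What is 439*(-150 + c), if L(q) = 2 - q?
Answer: -65850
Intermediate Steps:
h(n) = 2*n*(-11 + n) (h(n) = (-11 + n)*(2*n) = 2*n*(-11 + n))
c = 0 (c = 2*(2 - 1*2)*(-11 + (2 - 1*2)) = 2*(2 - 2)*(-11 + (2 - 2)) = 2*0*(-11 + 0) = 2*0*(-11) = 0)
439*(-150 + c) = 439*(-150 + 0) = 439*(-150) = -65850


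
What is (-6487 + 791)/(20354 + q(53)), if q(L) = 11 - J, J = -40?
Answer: -5696/20405 ≈ -0.27915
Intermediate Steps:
q(L) = 51 (q(L) = 11 - 1*(-40) = 11 + 40 = 51)
(-6487 + 791)/(20354 + q(53)) = (-6487 + 791)/(20354 + 51) = -5696/20405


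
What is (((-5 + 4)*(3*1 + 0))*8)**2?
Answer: 576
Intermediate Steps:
(((-5 + 4)*(3*1 + 0))*8)**2 = (-(3 + 0)*8)**2 = (-1*3*8)**2 = (-3*8)**2 = (-24)**2 = 576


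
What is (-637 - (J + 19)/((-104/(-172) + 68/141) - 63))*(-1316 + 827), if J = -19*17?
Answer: 117829232175/375379 ≈ 3.1389e+5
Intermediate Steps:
J = -323
(-637 - (J + 19)/((-104/(-172) + 68/141) - 63))*(-1316 + 827) = (-637 - (-323 + 19)/((-104/(-172) + 68/141) - 63))*(-1316 + 827) = (-637 - (-304)/((-104*(-1/172) + 68*(1/141)) - 63))*(-489) = (-637 - (-304)/((26/43 + 68/141) - 63))*(-489) = (-637 - (-304)/(6590/6063 - 63))*(-489) = (-637 - (-304)/(-375379/6063))*(-489) = (-637 - (-304)*(-6063)/375379)*(-489) = (-637 - 1*1843152/375379)*(-489) = (-637 - 1843152/375379)*(-489) = -240959575/375379*(-489) = 117829232175/375379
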